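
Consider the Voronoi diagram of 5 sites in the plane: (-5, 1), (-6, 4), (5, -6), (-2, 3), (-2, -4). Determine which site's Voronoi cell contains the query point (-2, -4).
Nearest site = (-2, -4)

The Voronoi cell of site s contains exactly those query points closer to s than to any other site. Compute squared distances from q = (-2, -4) to each site:
  (-2 − -2)² + (-4 − -4)² = 0
  (-5 − -2)² + (1 − -4)² = 34
  (-2 − -2)² + (3 − -4)² = 49
  (5 − -2)² + (-6 − -4)² = 53
  (-6 − -2)² + (4 − -4)² = 80
Minimum is attained by (-2, -4), so q lies in its Voronoi cell.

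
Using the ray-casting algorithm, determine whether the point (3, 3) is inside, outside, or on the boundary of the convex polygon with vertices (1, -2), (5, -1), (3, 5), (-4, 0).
The point (3, 3) lies strictly inside the polygon

Cast a horizontal ray to the right from the query point and count how many polygon edges it crosses (each edge strictly once or zero times, handled with the usual half-open convention). 
Parity of crossings → odd ⇒ inside.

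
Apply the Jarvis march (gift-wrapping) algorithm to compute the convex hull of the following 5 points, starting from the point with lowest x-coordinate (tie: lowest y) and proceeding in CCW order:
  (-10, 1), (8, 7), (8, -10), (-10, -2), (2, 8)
Hull (CCW) = [(-10, -2), (8, -10), (8, 7), (2, 8), (-10, 1)]

Jarvis march: at each step, from the current hull vertex p, select the next vertex q as the point such that every other point lies strictly to the left of (or on) the directed line p → q. (Equivalently: for every other point r, the cross product (q − p) × (r − p) ≥ 0.)
Starting point (lowest x, tie lowest y): (-10, -2). Wrap until returning to start. Resulting hull: (-10, -2), (8, -10), (8, 7), (2, 8), (-10, 1).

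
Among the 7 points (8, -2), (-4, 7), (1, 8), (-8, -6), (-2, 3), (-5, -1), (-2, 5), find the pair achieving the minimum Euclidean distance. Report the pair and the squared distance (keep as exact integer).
Pair = ((-2, 3), (-2, 5)); squared distance = 4

Compute all C(7, 2) = 21 pairwise squared distances (x_i − x_j)² + (y_i − y_j)². The minimum is 4, attained by the pair ((-2, 3), (-2, 5)).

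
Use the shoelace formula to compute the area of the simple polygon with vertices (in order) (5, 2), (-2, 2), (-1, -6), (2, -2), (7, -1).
Area = 73/2

Shoelace formula: Area = (1/2) |Σ_i (x_i · y_{i+1} − x_{i+1} · y_i)| (indices mod n). Compute each cross term:
  (5)(2) − (-2)(2) = 14
  (-2)(-6) − (-1)(2) = 14
  (-1)(-2) − (2)(-6) = 14
  (2)(-1) − (7)(-2) = 12
  (7)(2) − (5)(-1) = 19
Sum = 73, so (signed) Area = 73/2 = 73/2, |Area| = 73/2.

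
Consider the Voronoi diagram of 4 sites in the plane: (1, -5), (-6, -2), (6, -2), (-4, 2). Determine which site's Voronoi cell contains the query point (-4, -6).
Nearest site = (-6, -2)

The Voronoi cell of site s contains exactly those query points closer to s than to any other site. Compute squared distances from q = (-4, -6) to each site:
  (-6 − -4)² + (-2 − -6)² = 20
  (1 − -4)² + (-5 − -6)² = 26
  (-4 − -4)² + (2 − -6)² = 64
  (6 − -4)² + (-2 − -6)² = 116
Minimum is attained by (-6, -2), so q lies in its Voronoi cell.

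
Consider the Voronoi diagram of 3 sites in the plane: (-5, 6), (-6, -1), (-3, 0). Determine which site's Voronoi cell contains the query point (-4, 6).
Nearest site = (-5, 6)

The Voronoi cell of site s contains exactly those query points closer to s than to any other site. Compute squared distances from q = (-4, 6) to each site:
  (-5 − -4)² + (6 − 6)² = 1
  (-3 − -4)² + (0 − 6)² = 37
  (-6 − -4)² + (-1 − 6)² = 53
Minimum is attained by (-5, 6), so q lies in its Voronoi cell.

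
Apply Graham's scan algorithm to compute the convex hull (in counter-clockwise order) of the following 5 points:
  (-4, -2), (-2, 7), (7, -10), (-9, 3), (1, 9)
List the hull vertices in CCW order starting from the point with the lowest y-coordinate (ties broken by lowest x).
Hull (CCW) = [(7, -10), (1, 9), (-9, 3), (-4, -2)]

Graham scan procedure:
  1. Find the pivot p₀ = point with lowest y (tie → lowest x): (7, -10).
  2. Sort the remaining points by polar angle around p₀.
  3. Walk through sorted points, maintaining a stack; pop the top while the last three entries make a non-left turn (cross product ≤ 0).
  4. Final stack is the convex hull in CCW order: (7, -10), (1, 9), (-9, 3), (-4, -2).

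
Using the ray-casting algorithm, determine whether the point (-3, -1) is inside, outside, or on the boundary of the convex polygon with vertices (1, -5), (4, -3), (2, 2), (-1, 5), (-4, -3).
The point (-3, -1) lies strictly inside the polygon

Cast a horizontal ray to the right from the query point and count how many polygon edges it crosses (each edge strictly once or zero times, handled with the usual half-open convention). 
Parity of crossings → odd ⇒ inside.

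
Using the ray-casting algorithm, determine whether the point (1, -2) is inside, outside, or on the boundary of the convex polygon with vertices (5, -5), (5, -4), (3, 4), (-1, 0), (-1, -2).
The point (1, -2) lies strictly inside the polygon

Cast a horizontal ray to the right from the query point and count how many polygon edges it crosses (each edge strictly once or zero times, handled with the usual half-open convention). 
Parity of crossings → odd ⇒ inside.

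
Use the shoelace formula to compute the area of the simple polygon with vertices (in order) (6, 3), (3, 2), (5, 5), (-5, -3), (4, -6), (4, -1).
Area = 49

Shoelace formula: Area = (1/2) |Σ_i (x_i · y_{i+1} − x_{i+1} · y_i)| (indices mod n). Compute each cross term:
  (6)(2) − (3)(3) = 3
  (3)(5) − (5)(2) = 5
  (5)(-3) − (-5)(5) = 10
  (-5)(-6) − (4)(-3) = 42
  (4)(-1) − (4)(-6) = 20
  (4)(3) − (6)(-1) = 18
Sum = 98, so (signed) Area = 98/2 = 49, |Area| = 49.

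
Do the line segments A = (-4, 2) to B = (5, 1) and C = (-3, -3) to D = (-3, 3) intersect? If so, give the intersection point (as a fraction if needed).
Yes; intersection at (-3, 17/9) (t = 1/9 on AB, s = 22/27 on CD)

Parametrize AB as A + t(B − A) = (-4 + 9 t, 2 + -1 t) and CD as C + s(D − C) = (-3 + 0 s, -3 + 6 s). Solve the linear system for (t, s). Determinant = -54 ≠ 0, so a unique intersection of the containing lines exists. Solution: t = 1/9, s = 22/27 — both in [0, 1], so the segments cross. Intersection point: (-3, 17/9).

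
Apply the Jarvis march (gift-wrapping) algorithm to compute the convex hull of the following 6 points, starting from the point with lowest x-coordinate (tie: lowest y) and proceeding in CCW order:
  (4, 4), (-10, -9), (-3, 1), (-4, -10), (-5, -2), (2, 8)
Hull (CCW) = [(-10, -9), (-4, -10), (4, 4), (2, 8), (-3, 1)]

Jarvis march: at each step, from the current hull vertex p, select the next vertex q as the point such that every other point lies strictly to the left of (or on) the directed line p → q. (Equivalently: for every other point r, the cross product (q − p) × (r − p) ≥ 0.)
Starting point (lowest x, tie lowest y): (-10, -9). Wrap until returning to start. Resulting hull: (-10, -9), (-4, -10), (4, 4), (2, 8), (-3, 1).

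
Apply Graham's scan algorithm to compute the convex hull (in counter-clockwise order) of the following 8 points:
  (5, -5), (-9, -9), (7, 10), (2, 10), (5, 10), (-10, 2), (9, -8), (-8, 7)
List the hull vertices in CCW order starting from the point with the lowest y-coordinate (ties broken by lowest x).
Hull (CCW) = [(-9, -9), (9, -8), (7, 10), (2, 10), (-8, 7), (-10, 2)]

Graham scan procedure:
  1. Find the pivot p₀ = point with lowest y (tie → lowest x): (-9, -9).
  2. Sort the remaining points by polar angle around p₀.
  3. Walk through sorted points, maintaining a stack; pop the top while the last three entries make a non-left turn (cross product ≤ 0).
  4. Final stack is the convex hull in CCW order: (-9, -9), (9, -8), (7, 10), (2, 10), (-8, 7), (-10, 2).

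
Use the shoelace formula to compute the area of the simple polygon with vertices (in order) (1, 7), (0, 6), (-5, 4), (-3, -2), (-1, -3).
Area = 61/2

Shoelace formula: Area = (1/2) |Σ_i (x_i · y_{i+1} − x_{i+1} · y_i)| (indices mod n). Compute each cross term:
  (1)(6) − (0)(7) = 6
  (0)(4) − (-5)(6) = 30
  (-5)(-2) − (-3)(4) = 22
  (-3)(-3) − (-1)(-2) = 7
  (-1)(7) − (1)(-3) = -4
Sum = 61, so (signed) Area = 61/2 = 61/2, |Area| = 61/2.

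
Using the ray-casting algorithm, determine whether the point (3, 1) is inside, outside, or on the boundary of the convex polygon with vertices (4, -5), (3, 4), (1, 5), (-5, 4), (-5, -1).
The point (3, 1) lies strictly inside the polygon

Cast a horizontal ray to the right from the query point and count how many polygon edges it crosses (each edge strictly once or zero times, handled with the usual half-open convention). 
Parity of crossings → odd ⇒ inside.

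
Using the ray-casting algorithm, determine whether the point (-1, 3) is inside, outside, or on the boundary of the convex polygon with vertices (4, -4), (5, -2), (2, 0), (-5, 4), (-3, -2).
The point (-1, 3) lies strictly outside the polygon

Cast a horizontal ray to the right from the query point and count how many polygon edges it crosses (each edge strictly once or zero times, handled with the usual half-open convention). 
Parity of crossings → even ⇒ outside.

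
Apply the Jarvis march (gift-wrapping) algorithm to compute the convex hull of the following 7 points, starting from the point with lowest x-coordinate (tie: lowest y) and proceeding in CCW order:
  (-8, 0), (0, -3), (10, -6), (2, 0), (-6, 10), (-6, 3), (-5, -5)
Hull (CCW) = [(-8, 0), (-5, -5), (10, -6), (-6, 10)]

Jarvis march: at each step, from the current hull vertex p, select the next vertex q as the point such that every other point lies strictly to the left of (or on) the directed line p → q. (Equivalently: for every other point r, the cross product (q − p) × (r − p) ≥ 0.)
Starting point (lowest x, tie lowest y): (-8, 0). Wrap until returning to start. Resulting hull: (-8, 0), (-5, -5), (10, -6), (-6, 10).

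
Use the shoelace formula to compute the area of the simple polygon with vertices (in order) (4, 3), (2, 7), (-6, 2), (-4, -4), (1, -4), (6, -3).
Area = 171/2

Shoelace formula: Area = (1/2) |Σ_i (x_i · y_{i+1} − x_{i+1} · y_i)| (indices mod n). Compute each cross term:
  (4)(7) − (2)(3) = 22
  (2)(2) − (-6)(7) = 46
  (-6)(-4) − (-4)(2) = 32
  (-4)(-4) − (1)(-4) = 20
  (1)(-3) − (6)(-4) = 21
  (6)(3) − (4)(-3) = 30
Sum = 171, so (signed) Area = 171/2 = 171/2, |Area| = 171/2.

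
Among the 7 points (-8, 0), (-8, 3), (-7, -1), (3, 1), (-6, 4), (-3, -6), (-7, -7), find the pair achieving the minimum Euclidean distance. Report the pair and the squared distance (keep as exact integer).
Pair = ((-8, 0), (-7, -1)); squared distance = 2

Compute all C(7, 2) = 21 pairwise squared distances (x_i − x_j)² + (y_i − y_j)². The minimum is 2, attained by the pair ((-8, 0), (-7, -1)).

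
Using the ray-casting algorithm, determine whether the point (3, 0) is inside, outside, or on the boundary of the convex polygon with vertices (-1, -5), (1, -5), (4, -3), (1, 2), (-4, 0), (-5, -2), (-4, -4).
The point (3, 0) lies strictly outside the polygon

Cast a horizontal ray to the right from the query point and count how many polygon edges it crosses (each edge strictly once or zero times, handled with the usual half-open convention). 
Parity of crossings → even ⇒ outside.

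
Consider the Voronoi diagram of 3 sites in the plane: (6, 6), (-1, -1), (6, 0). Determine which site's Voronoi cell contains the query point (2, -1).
Nearest site = (-1, -1)

The Voronoi cell of site s contains exactly those query points closer to s than to any other site. Compute squared distances from q = (2, -1) to each site:
  (-1 − 2)² + (-1 − -1)² = 9
  (6 − 2)² + (0 − -1)² = 17
  (6 − 2)² + (6 − -1)² = 65
Minimum is attained by (-1, -1), so q lies in its Voronoi cell.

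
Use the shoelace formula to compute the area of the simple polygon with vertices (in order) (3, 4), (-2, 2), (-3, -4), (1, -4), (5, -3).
Area = 45

Shoelace formula: Area = (1/2) |Σ_i (x_i · y_{i+1} − x_{i+1} · y_i)| (indices mod n). Compute each cross term:
  (3)(2) − (-2)(4) = 14
  (-2)(-4) − (-3)(2) = 14
  (-3)(-4) − (1)(-4) = 16
  (1)(-3) − (5)(-4) = 17
  (5)(4) − (3)(-3) = 29
Sum = 90, so (signed) Area = 90/2 = 45, |Area| = 45.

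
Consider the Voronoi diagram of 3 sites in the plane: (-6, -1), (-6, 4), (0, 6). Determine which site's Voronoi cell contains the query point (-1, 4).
Nearest site = (0, 6)

The Voronoi cell of site s contains exactly those query points closer to s than to any other site. Compute squared distances from q = (-1, 4) to each site:
  (0 − -1)² + (6 − 4)² = 5
  (-6 − -1)² + (4 − 4)² = 25
  (-6 − -1)² + (-1 − 4)² = 50
Minimum is attained by (0, 6), so q lies in its Voronoi cell.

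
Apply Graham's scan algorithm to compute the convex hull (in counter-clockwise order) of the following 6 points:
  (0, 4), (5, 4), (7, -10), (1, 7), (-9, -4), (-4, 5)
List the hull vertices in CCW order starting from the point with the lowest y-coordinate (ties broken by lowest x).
Hull (CCW) = [(7, -10), (5, 4), (1, 7), (-4, 5), (-9, -4)]

Graham scan procedure:
  1. Find the pivot p₀ = point with lowest y (tie → lowest x): (7, -10).
  2. Sort the remaining points by polar angle around p₀.
  3. Walk through sorted points, maintaining a stack; pop the top while the last three entries make a non-left turn (cross product ≤ 0).
  4. Final stack is the convex hull in CCW order: (7, -10), (5, 4), (1, 7), (-4, 5), (-9, -4).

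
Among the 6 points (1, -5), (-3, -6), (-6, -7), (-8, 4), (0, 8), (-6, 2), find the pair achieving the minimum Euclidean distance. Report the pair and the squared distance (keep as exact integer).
Pair = ((-8, 4), (-6, 2)); squared distance = 8

Compute all C(6, 2) = 15 pairwise squared distances (x_i − x_j)² + (y_i − y_j)². The minimum is 8, attained by the pair ((-8, 4), (-6, 2)).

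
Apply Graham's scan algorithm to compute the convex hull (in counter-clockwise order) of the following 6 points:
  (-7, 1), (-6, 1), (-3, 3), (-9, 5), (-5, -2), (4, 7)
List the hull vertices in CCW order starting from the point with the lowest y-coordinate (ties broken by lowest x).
Hull (CCW) = [(-5, -2), (4, 7), (-9, 5), (-7, 1)]

Graham scan procedure:
  1. Find the pivot p₀ = point with lowest y (tie → lowest x): (-5, -2).
  2. Sort the remaining points by polar angle around p₀.
  3. Walk through sorted points, maintaining a stack; pop the top while the last three entries make a non-left turn (cross product ≤ 0).
  4. Final stack is the convex hull in CCW order: (-5, -2), (4, 7), (-9, 5), (-7, 1).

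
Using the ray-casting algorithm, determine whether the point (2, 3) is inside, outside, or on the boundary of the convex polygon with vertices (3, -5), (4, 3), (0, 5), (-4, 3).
The point (2, 3) lies strictly inside the polygon

Cast a horizontal ray to the right from the query point and count how many polygon edges it crosses (each edge strictly once or zero times, handled with the usual half-open convention). 
Parity of crossings → odd ⇒ inside.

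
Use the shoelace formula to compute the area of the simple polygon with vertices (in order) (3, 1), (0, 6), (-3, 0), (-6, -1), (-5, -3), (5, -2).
Area = 44

Shoelace formula: Area = (1/2) |Σ_i (x_i · y_{i+1} − x_{i+1} · y_i)| (indices mod n). Compute each cross term:
  (3)(6) − (0)(1) = 18
  (0)(0) − (-3)(6) = 18
  (-3)(-1) − (-6)(0) = 3
  (-6)(-3) − (-5)(-1) = 13
  (-5)(-2) − (5)(-3) = 25
  (5)(1) − (3)(-2) = 11
Sum = 88, so (signed) Area = 88/2 = 44, |Area| = 44.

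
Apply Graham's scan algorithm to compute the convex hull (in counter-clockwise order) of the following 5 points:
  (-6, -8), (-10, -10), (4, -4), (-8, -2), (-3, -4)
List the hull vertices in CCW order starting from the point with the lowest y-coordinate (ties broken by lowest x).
Hull (CCW) = [(-10, -10), (4, -4), (-8, -2)]

Graham scan procedure:
  1. Find the pivot p₀ = point with lowest y (tie → lowest x): (-10, -10).
  2. Sort the remaining points by polar angle around p₀.
  3. Walk through sorted points, maintaining a stack; pop the top while the last three entries make a non-left turn (cross product ≤ 0).
  4. Final stack is the convex hull in CCW order: (-10, -10), (4, -4), (-8, -2).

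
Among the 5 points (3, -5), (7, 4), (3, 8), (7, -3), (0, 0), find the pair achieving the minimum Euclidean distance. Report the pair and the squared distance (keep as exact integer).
Pair = ((3, -5), (7, -3)); squared distance = 20

Compute all C(5, 2) = 10 pairwise squared distances (x_i − x_j)² + (y_i − y_j)². The minimum is 20, attained by the pair ((3, -5), (7, -3)).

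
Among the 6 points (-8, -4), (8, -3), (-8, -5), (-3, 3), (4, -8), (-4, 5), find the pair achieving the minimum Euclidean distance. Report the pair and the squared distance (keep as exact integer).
Pair = ((-8, -4), (-8, -5)); squared distance = 1

Compute all C(6, 2) = 15 pairwise squared distances (x_i − x_j)² + (y_i − y_j)². The minimum is 1, attained by the pair ((-8, -4), (-8, -5)).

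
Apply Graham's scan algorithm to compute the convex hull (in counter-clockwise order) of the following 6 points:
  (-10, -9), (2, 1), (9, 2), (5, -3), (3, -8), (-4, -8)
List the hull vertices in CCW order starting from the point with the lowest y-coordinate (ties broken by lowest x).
Hull (CCW) = [(-10, -9), (3, -8), (9, 2), (2, 1)]

Graham scan procedure:
  1. Find the pivot p₀ = point with lowest y (tie → lowest x): (-10, -9).
  2. Sort the remaining points by polar angle around p₀.
  3. Walk through sorted points, maintaining a stack; pop the top while the last three entries make a non-left turn (cross product ≤ 0).
  4. Final stack is the convex hull in CCW order: (-10, -9), (3, -8), (9, 2), (2, 1).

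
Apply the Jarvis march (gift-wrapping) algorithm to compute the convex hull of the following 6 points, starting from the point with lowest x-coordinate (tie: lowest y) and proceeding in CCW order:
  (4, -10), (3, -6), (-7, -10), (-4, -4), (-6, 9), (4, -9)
Hull (CCW) = [(-7, -10), (4, -10), (4, -9), (3, -6), (-6, 9)]

Jarvis march: at each step, from the current hull vertex p, select the next vertex q as the point such that every other point lies strictly to the left of (or on) the directed line p → q. (Equivalently: for every other point r, the cross product (q − p) × (r − p) ≥ 0.)
Starting point (lowest x, tie lowest y): (-7, -10). Wrap until returning to start. Resulting hull: (-7, -10), (4, -10), (4, -9), (3, -6), (-6, 9).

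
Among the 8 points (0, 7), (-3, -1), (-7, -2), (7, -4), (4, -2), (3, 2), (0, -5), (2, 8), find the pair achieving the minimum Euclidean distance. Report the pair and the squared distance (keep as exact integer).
Pair = ((0, 7), (2, 8)); squared distance = 5

Compute all C(8, 2) = 28 pairwise squared distances (x_i − x_j)² + (y_i − y_j)². The minimum is 5, attained by the pair ((0, 7), (2, 8)).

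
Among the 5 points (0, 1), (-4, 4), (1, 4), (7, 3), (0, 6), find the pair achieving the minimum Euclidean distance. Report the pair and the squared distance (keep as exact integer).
Pair = ((1, 4), (0, 6)); squared distance = 5

Compute all C(5, 2) = 10 pairwise squared distances (x_i − x_j)² + (y_i − y_j)². The minimum is 5, attained by the pair ((1, 4), (0, 6)).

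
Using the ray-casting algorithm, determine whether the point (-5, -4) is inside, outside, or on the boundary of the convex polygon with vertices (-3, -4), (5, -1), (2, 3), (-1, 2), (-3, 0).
The point (-5, -4) lies strictly outside the polygon

Cast a horizontal ray to the right from the query point and count how many polygon edges it crosses (each edge strictly once or zero times, handled with the usual half-open convention). 
Parity of crossings → even ⇒ outside.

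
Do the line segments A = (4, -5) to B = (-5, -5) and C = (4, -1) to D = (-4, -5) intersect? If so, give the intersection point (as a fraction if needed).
Yes; intersection at (-4, -5) (t = 8/9 on AB, s = 1 on CD)

Parametrize AB as A + t(B − A) = (4 + -9 t, -5 + 0 t) and CD as C + s(D − C) = (4 + -8 s, -1 + -4 s). Solve the linear system for (t, s). Determinant = -36 ≠ 0, so a unique intersection of the containing lines exists. Solution: t = 8/9, s = 1 — both in [0, 1], so the segments cross. Intersection point: (-4, -5).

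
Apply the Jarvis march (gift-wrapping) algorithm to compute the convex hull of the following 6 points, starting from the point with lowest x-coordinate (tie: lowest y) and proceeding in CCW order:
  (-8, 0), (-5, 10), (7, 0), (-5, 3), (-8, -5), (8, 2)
Hull (CCW) = [(-8, -5), (7, 0), (8, 2), (-5, 10), (-8, 0)]

Jarvis march: at each step, from the current hull vertex p, select the next vertex q as the point such that every other point lies strictly to the left of (or on) the directed line p → q. (Equivalently: for every other point r, the cross product (q − p) × (r − p) ≥ 0.)
Starting point (lowest x, tie lowest y): (-8, -5). Wrap until returning to start. Resulting hull: (-8, -5), (7, 0), (8, 2), (-5, 10), (-8, 0).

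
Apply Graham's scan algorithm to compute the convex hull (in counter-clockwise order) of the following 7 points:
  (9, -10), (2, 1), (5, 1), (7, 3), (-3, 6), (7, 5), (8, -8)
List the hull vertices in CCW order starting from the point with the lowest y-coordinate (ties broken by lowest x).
Hull (CCW) = [(9, -10), (7, 5), (-3, 6)]

Graham scan procedure:
  1. Find the pivot p₀ = point with lowest y (tie → lowest x): (9, -10).
  2. Sort the remaining points by polar angle around p₀.
  3. Walk through sorted points, maintaining a stack; pop the top while the last three entries make a non-left turn (cross product ≤ 0).
  4. Final stack is the convex hull in CCW order: (9, -10), (7, 5), (-3, 6).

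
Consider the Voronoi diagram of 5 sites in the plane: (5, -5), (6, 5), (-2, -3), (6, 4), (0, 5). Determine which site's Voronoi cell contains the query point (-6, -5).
Nearest site = (-2, -3)

The Voronoi cell of site s contains exactly those query points closer to s than to any other site. Compute squared distances from q = (-6, -5) to each site:
  (-2 − -6)² + (-3 − -5)² = 20
  (5 − -6)² + (-5 − -5)² = 121
  (0 − -6)² + (5 − -5)² = 136
  (6 − -6)² + (4 − -5)² = 225
  (6 − -6)² + (5 − -5)² = 244
Minimum is attained by (-2, -3), so q lies in its Voronoi cell.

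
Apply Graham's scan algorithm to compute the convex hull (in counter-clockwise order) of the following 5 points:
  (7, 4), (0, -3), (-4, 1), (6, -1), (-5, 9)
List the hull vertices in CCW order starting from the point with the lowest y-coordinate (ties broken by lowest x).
Hull (CCW) = [(0, -3), (6, -1), (7, 4), (-5, 9), (-4, 1)]

Graham scan procedure:
  1. Find the pivot p₀ = point with lowest y (tie → lowest x): (0, -3).
  2. Sort the remaining points by polar angle around p₀.
  3. Walk through sorted points, maintaining a stack; pop the top while the last three entries make a non-left turn (cross product ≤ 0).
  4. Final stack is the convex hull in CCW order: (0, -3), (6, -1), (7, 4), (-5, 9), (-4, 1).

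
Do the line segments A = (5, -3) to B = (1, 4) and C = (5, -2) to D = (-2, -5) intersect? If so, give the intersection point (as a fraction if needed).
Yes; intersection at (277/61, -134/61) (t = 7/61 on AB, s = 4/61 on CD)

Parametrize AB as A + t(B − A) = (5 + -4 t, -3 + 7 t) and CD as C + s(D − C) = (5 + -7 s, -2 + -3 s). Solve the linear system for (t, s). Determinant = -61 ≠ 0, so a unique intersection of the containing lines exists. Solution: t = 7/61, s = 4/61 — both in [0, 1], so the segments cross. Intersection point: (277/61, -134/61).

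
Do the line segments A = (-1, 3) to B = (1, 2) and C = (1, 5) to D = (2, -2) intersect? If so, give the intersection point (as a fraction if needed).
No (intersection of containing lines falls outside at least one segment)

Parametrize and solve: t = 16/13, s = 6/13. At least one of these is outside [0, 1], so the segments do not intersect.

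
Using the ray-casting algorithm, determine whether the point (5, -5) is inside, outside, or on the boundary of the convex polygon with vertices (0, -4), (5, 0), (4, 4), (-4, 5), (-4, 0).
The point (5, -5) lies strictly outside the polygon

Cast a horizontal ray to the right from the query point and count how many polygon edges it crosses (each edge strictly once or zero times, handled with the usual half-open convention). 
Parity of crossings → even ⇒ outside.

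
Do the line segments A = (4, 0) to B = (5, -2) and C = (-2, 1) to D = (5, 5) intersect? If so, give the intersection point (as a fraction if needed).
No (intersection of containing lines falls outside at least one segment)

Parametrize and solve: t = -31/18, s = 11/18. At least one of these is outside [0, 1], so the segments do not intersect.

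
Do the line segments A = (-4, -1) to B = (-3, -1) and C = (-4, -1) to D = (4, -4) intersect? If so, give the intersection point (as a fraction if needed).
Yes; intersection at (-4, -1) (t = 0 on AB, s = 0 on CD)

Parametrize AB as A + t(B − A) = (-4 + 1 t, -1 + 0 t) and CD as C + s(D − C) = (-4 + 8 s, -1 + -3 s). Solve the linear system for (t, s). Determinant = 3 ≠ 0, so a unique intersection of the containing lines exists. Solution: t = 0, s = 0 — both in [0, 1], so the segments cross. Intersection point: (-4, -1).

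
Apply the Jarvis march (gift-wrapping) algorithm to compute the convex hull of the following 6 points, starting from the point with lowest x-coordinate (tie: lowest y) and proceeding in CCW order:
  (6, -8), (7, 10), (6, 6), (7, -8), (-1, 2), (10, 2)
Hull (CCW) = [(-1, 2), (6, -8), (7, -8), (10, 2), (7, 10)]

Jarvis march: at each step, from the current hull vertex p, select the next vertex q as the point such that every other point lies strictly to the left of (or on) the directed line p → q. (Equivalently: for every other point r, the cross product (q − p) × (r − p) ≥ 0.)
Starting point (lowest x, tie lowest y): (-1, 2). Wrap until returning to start. Resulting hull: (-1, 2), (6, -8), (7, -8), (10, 2), (7, 10).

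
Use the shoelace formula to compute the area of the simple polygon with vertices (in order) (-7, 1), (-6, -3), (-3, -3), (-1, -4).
Area = 8

Shoelace formula: Area = (1/2) |Σ_i (x_i · y_{i+1} − x_{i+1} · y_i)| (indices mod n). Compute each cross term:
  (-7)(-3) − (-6)(1) = 27
  (-6)(-3) − (-3)(-3) = 9
  (-3)(-4) − (-1)(-3) = 9
  (-1)(1) − (-7)(-4) = -29
Sum = 16, so (signed) Area = 16/2 = 8, |Area| = 8.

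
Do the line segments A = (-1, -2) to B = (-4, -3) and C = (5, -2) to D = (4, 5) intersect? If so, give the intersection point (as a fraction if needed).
No (intersection of containing lines falls outside at least one segment)

Parametrize and solve: t = -21/11, s = 3/11. At least one of these is outside [0, 1], so the segments do not intersect.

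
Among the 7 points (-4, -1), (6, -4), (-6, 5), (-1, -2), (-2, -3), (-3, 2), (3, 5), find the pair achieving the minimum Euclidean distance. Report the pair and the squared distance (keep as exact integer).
Pair = ((-1, -2), (-2, -3)); squared distance = 2

Compute all C(7, 2) = 21 pairwise squared distances (x_i − x_j)² + (y_i − y_j)². The minimum is 2, attained by the pair ((-1, -2), (-2, -3)).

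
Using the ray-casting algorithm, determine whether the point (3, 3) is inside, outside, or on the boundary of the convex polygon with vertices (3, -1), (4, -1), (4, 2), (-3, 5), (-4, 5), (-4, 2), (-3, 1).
The point (3, 3) lies strictly outside the polygon

Cast a horizontal ray to the right from the query point and count how many polygon edges it crosses (each edge strictly once or zero times, handled with the usual half-open convention). 
Parity of crossings → even ⇒ outside.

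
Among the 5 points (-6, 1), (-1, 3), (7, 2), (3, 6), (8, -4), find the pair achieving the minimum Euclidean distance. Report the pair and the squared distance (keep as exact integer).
Pair = ((-1, 3), (3, 6)); squared distance = 25

Compute all C(5, 2) = 10 pairwise squared distances (x_i − x_j)² + (y_i − y_j)². The minimum is 25, attained by the pair ((-1, 3), (3, 6)).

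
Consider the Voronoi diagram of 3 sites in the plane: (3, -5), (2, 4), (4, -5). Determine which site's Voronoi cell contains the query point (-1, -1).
Nearest site = (3, -5)

The Voronoi cell of site s contains exactly those query points closer to s than to any other site. Compute squared distances from q = (-1, -1) to each site:
  (3 − -1)² + (-5 − -1)² = 32
  (2 − -1)² + (4 − -1)² = 34
  (4 − -1)² + (-5 − -1)² = 41
Minimum is attained by (3, -5), so q lies in its Voronoi cell.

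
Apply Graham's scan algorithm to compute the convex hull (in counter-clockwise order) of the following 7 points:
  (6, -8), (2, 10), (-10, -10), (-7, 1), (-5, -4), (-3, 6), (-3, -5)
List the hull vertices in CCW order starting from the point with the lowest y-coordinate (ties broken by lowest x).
Hull (CCW) = [(-10, -10), (6, -8), (2, 10), (-3, 6), (-7, 1)]

Graham scan procedure:
  1. Find the pivot p₀ = point with lowest y (tie → lowest x): (-10, -10).
  2. Sort the remaining points by polar angle around p₀.
  3. Walk through sorted points, maintaining a stack; pop the top while the last three entries make a non-left turn (cross product ≤ 0).
  4. Final stack is the convex hull in CCW order: (-10, -10), (6, -8), (2, 10), (-3, 6), (-7, 1).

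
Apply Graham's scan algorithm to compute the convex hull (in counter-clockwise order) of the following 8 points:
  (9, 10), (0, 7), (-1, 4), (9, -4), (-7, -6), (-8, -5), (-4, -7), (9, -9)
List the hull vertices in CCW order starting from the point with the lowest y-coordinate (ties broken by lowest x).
Hull (CCW) = [(9, -9), (9, 10), (0, 7), (-8, -5), (-7, -6), (-4, -7)]

Graham scan procedure:
  1. Find the pivot p₀ = point with lowest y (tie → lowest x): (9, -9).
  2. Sort the remaining points by polar angle around p₀.
  3. Walk through sorted points, maintaining a stack; pop the top while the last three entries make a non-left turn (cross product ≤ 0).
  4. Final stack is the convex hull in CCW order: (9, -9), (9, 10), (0, 7), (-8, -5), (-7, -6), (-4, -7).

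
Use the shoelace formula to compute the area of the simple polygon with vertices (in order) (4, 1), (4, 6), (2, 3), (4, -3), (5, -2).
Area = 11

Shoelace formula: Area = (1/2) |Σ_i (x_i · y_{i+1} − x_{i+1} · y_i)| (indices mod n). Compute each cross term:
  (4)(6) − (4)(1) = 20
  (4)(3) − (2)(6) = 0
  (2)(-3) − (4)(3) = -18
  (4)(-2) − (5)(-3) = 7
  (5)(1) − (4)(-2) = 13
Sum = 22, so (signed) Area = 22/2 = 11, |Area| = 11.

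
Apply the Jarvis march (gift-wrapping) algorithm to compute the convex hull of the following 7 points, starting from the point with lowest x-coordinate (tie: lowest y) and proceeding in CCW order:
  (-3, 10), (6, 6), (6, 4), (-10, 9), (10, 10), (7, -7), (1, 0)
Hull (CCW) = [(-10, 9), (7, -7), (10, 10), (-3, 10)]

Jarvis march: at each step, from the current hull vertex p, select the next vertex q as the point such that every other point lies strictly to the left of (or on) the directed line p → q. (Equivalently: for every other point r, the cross product (q − p) × (r − p) ≥ 0.)
Starting point (lowest x, tie lowest y): (-10, 9). Wrap until returning to start. Resulting hull: (-10, 9), (7, -7), (10, 10), (-3, 10).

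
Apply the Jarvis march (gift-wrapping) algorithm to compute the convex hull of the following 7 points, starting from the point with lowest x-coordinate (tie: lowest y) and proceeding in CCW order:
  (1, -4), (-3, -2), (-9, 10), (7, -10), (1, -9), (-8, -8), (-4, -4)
Hull (CCW) = [(-9, 10), (-8, -8), (7, -10)]

Jarvis march: at each step, from the current hull vertex p, select the next vertex q as the point such that every other point lies strictly to the left of (or on) the directed line p → q. (Equivalently: for every other point r, the cross product (q − p) × (r − p) ≥ 0.)
Starting point (lowest x, tie lowest y): (-9, 10). Wrap until returning to start. Resulting hull: (-9, 10), (-8, -8), (7, -10).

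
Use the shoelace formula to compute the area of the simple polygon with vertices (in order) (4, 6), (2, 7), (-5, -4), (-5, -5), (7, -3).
Area = 76

Shoelace formula: Area = (1/2) |Σ_i (x_i · y_{i+1} − x_{i+1} · y_i)| (indices mod n). Compute each cross term:
  (4)(7) − (2)(6) = 16
  (2)(-4) − (-5)(7) = 27
  (-5)(-5) − (-5)(-4) = 5
  (-5)(-3) − (7)(-5) = 50
  (7)(6) − (4)(-3) = 54
Sum = 152, so (signed) Area = 152/2 = 76, |Area| = 76.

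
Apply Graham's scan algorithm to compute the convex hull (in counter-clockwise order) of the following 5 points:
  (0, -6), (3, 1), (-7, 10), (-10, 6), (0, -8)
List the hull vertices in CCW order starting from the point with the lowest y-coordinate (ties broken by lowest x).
Hull (CCW) = [(0, -8), (3, 1), (-7, 10), (-10, 6)]

Graham scan procedure:
  1. Find the pivot p₀ = point with lowest y (tie → lowest x): (0, -8).
  2. Sort the remaining points by polar angle around p₀.
  3. Walk through sorted points, maintaining a stack; pop the top while the last three entries make a non-left turn (cross product ≤ 0).
  4. Final stack is the convex hull in CCW order: (0, -8), (3, 1), (-7, 10), (-10, 6).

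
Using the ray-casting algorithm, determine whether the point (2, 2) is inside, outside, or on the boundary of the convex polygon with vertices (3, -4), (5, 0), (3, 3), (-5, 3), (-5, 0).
The point (2, 2) lies strictly inside the polygon

Cast a horizontal ray to the right from the query point and count how many polygon edges it crosses (each edge strictly once or zero times, handled with the usual half-open convention). 
Parity of crossings → odd ⇒ inside.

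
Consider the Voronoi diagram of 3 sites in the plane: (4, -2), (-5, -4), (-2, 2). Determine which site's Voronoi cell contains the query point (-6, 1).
Nearest site = (-2, 2)

The Voronoi cell of site s contains exactly those query points closer to s than to any other site. Compute squared distances from q = (-6, 1) to each site:
  (-2 − -6)² + (2 − 1)² = 17
  (-5 − -6)² + (-4 − 1)² = 26
  (4 − -6)² + (-2 − 1)² = 109
Minimum is attained by (-2, 2), so q lies in its Voronoi cell.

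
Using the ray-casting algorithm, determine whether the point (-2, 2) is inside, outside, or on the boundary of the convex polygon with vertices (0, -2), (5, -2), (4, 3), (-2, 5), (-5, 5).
The point (-2, 2) lies strictly inside the polygon

Cast a horizontal ray to the right from the query point and count how many polygon edges it crosses (each edge strictly once or zero times, handled with the usual half-open convention). 
Parity of crossings → odd ⇒ inside.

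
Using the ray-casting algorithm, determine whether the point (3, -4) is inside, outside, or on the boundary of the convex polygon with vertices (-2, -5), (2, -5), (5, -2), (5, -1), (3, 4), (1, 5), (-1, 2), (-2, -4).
The point (3, -4) lies on the polygon boundary

Boundary check: the query satisfies the collinearity and bounding-box conditions for some polygon edge, so it lies exactly on the boundary.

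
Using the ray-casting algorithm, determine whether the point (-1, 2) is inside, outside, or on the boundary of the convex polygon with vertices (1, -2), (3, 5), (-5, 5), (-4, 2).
The point (-1, 2) lies strictly inside the polygon

Cast a horizontal ray to the right from the query point and count how many polygon edges it crosses (each edge strictly once or zero times, handled with the usual half-open convention). 
Parity of crossings → odd ⇒ inside.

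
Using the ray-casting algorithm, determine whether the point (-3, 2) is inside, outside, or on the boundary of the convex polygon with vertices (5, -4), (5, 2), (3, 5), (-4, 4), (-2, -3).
The point (-3, 2) lies strictly inside the polygon

Cast a horizontal ray to the right from the query point and count how many polygon edges it crosses (each edge strictly once or zero times, handled with the usual half-open convention). 
Parity of crossings → odd ⇒ inside.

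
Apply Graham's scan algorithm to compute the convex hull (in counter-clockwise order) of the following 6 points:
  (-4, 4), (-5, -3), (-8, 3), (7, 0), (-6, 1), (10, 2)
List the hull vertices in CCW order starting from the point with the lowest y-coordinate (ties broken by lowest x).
Hull (CCW) = [(-5, -3), (7, 0), (10, 2), (-4, 4), (-8, 3)]

Graham scan procedure:
  1. Find the pivot p₀ = point with lowest y (tie → lowest x): (-5, -3).
  2. Sort the remaining points by polar angle around p₀.
  3. Walk through sorted points, maintaining a stack; pop the top while the last three entries make a non-left turn (cross product ≤ 0).
  4. Final stack is the convex hull in CCW order: (-5, -3), (7, 0), (10, 2), (-4, 4), (-8, 3).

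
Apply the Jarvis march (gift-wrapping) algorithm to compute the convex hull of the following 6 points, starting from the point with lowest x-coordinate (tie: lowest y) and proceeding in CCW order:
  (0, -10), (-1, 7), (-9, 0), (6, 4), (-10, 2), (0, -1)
Hull (CCW) = [(-10, 2), (-9, 0), (0, -10), (6, 4), (-1, 7)]

Jarvis march: at each step, from the current hull vertex p, select the next vertex q as the point such that every other point lies strictly to the left of (or on) the directed line p → q. (Equivalently: for every other point r, the cross product (q − p) × (r − p) ≥ 0.)
Starting point (lowest x, tie lowest y): (-10, 2). Wrap until returning to start. Resulting hull: (-10, 2), (-9, 0), (0, -10), (6, 4), (-1, 7).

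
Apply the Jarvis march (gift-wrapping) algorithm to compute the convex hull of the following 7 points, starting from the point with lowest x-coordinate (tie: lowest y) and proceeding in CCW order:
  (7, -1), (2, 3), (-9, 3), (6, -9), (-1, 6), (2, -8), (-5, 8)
Hull (CCW) = [(-9, 3), (2, -8), (6, -9), (7, -1), (-1, 6), (-5, 8)]

Jarvis march: at each step, from the current hull vertex p, select the next vertex q as the point such that every other point lies strictly to the left of (or on) the directed line p → q. (Equivalently: for every other point r, the cross product (q − p) × (r − p) ≥ 0.)
Starting point (lowest x, tie lowest y): (-9, 3). Wrap until returning to start. Resulting hull: (-9, 3), (2, -8), (6, -9), (7, -1), (-1, 6), (-5, 8).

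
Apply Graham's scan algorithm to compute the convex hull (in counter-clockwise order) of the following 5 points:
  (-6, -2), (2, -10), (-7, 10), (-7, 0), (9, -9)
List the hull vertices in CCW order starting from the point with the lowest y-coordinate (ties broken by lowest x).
Hull (CCW) = [(2, -10), (9, -9), (-7, 10), (-7, 0), (-6, -2)]

Graham scan procedure:
  1. Find the pivot p₀ = point with lowest y (tie → lowest x): (2, -10).
  2. Sort the remaining points by polar angle around p₀.
  3. Walk through sorted points, maintaining a stack; pop the top while the last three entries make a non-left turn (cross product ≤ 0).
  4. Final stack is the convex hull in CCW order: (2, -10), (9, -9), (-7, 10), (-7, 0), (-6, -2).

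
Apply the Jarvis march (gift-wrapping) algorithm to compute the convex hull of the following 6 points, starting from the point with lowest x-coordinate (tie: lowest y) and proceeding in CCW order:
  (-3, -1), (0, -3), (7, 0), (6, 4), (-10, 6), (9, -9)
Hull (CCW) = [(-10, 6), (-3, -1), (9, -9), (7, 0), (6, 4)]

Jarvis march: at each step, from the current hull vertex p, select the next vertex q as the point such that every other point lies strictly to the left of (or on) the directed line p → q. (Equivalently: for every other point r, the cross product (q − p) × (r − p) ≥ 0.)
Starting point (lowest x, tie lowest y): (-10, 6). Wrap until returning to start. Resulting hull: (-10, 6), (-3, -1), (9, -9), (7, 0), (6, 4).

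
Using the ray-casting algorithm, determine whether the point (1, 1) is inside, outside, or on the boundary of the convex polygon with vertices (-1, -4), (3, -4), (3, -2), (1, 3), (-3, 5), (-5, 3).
The point (1, 1) lies strictly inside the polygon

Cast a horizontal ray to the right from the query point and count how many polygon edges it crosses (each edge strictly once or zero times, handled with the usual half-open convention). 
Parity of crossings → odd ⇒ inside.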